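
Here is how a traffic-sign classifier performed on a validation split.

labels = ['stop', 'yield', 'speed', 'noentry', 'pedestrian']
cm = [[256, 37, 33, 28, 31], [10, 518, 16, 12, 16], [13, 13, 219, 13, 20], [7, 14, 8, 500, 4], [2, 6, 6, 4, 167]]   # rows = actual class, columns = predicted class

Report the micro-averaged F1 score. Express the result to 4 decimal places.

0.8500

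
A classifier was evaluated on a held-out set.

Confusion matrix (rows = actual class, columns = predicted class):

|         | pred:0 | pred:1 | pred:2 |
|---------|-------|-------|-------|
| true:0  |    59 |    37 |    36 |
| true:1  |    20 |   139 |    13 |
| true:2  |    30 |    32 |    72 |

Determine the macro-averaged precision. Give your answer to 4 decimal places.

0.6015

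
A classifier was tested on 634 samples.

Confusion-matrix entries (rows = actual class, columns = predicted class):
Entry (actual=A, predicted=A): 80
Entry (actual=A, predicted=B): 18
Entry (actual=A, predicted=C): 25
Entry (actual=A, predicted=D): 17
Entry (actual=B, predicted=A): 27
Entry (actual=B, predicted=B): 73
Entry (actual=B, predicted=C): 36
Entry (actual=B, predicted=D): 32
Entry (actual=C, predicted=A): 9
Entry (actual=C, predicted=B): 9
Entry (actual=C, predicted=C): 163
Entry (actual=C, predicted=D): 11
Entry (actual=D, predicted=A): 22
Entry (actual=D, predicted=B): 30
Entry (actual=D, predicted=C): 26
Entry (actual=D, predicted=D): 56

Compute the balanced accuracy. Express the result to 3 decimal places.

0.568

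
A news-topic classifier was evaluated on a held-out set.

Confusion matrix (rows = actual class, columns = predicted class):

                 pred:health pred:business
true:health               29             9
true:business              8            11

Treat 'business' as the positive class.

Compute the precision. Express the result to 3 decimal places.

Precision = TP/(TP+FP) = 11/(11+9) = 11/20 = 0.550

0.550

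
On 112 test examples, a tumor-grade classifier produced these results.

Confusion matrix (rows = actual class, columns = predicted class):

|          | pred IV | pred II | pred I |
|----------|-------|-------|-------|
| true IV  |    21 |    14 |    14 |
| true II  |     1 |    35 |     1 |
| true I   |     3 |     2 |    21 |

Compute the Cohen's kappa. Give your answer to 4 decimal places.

0.5386

Observed agreement pₒ = trace/N = 77/112 = 0.68750
Expected agreement pₑ = Σ (rowᵢ·colᵢ)/N² = (49·25 + 37·51 + 26·36)/112² = 0.32270
κ = (pₒ − pₑ)/(1 − pₑ) = (0.68750 − 0.32270)/(1 − 0.32270) = 0.5386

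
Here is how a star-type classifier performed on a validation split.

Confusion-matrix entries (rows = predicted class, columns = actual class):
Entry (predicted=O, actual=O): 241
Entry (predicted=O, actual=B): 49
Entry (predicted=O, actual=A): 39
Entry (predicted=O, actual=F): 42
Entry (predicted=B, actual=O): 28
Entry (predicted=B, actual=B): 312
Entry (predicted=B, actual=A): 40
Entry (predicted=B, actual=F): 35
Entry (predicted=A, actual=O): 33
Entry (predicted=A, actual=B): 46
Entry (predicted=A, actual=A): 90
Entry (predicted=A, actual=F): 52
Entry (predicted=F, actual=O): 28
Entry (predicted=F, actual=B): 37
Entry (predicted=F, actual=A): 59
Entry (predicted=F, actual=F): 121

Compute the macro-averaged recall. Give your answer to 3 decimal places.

Per-class recall (TP/(TP+FN)):
  O: TP=241, FN=28+33+28=89 → 241/330 = 0.7303
  B: TP=312, FN=49+46+37=132 → 312/444 = 0.7027
  A: TP=90, FN=39+40+59=138 → 90/228 = 0.3947
  F: TP=121, FN=42+35+52=129 → 121/250 = 0.4840
Macro-recall = mean = (0.7303 + 0.7027 + 0.3947 + 0.4840) / 4 = 0.578

0.578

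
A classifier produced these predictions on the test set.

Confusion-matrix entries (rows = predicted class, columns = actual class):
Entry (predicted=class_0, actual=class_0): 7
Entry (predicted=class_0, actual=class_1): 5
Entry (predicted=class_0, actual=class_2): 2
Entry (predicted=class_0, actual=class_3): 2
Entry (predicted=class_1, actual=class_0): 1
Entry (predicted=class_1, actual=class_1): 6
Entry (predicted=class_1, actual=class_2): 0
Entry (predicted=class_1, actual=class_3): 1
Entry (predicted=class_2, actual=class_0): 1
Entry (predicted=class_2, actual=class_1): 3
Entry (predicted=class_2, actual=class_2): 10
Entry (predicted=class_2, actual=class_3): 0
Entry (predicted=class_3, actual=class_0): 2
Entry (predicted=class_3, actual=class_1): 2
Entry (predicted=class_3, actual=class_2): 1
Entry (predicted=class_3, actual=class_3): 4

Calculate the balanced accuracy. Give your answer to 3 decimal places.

Balanced accuracy = mean of per-class recall.
  class_0: recall = 7/11 = 0.6364
  class_1: recall = 6/16 = 0.3750
  class_2: recall = 10/13 = 0.7692
  class_3: recall = 4/7 = 0.5714
Mean = (0.6364 + 0.3750 + 0.7692 + 0.5714) / 4 = 0.588

0.588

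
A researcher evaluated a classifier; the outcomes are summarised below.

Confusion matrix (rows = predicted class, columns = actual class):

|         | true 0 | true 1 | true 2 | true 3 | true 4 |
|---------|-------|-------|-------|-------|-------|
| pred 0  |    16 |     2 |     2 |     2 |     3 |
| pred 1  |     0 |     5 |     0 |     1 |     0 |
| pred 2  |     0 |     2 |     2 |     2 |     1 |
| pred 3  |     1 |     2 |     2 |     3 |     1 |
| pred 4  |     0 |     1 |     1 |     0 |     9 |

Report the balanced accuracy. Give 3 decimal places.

0.532

Balanced accuracy = mean of per-class recall.
  0: recall = 16/17 = 0.9412
  1: recall = 5/12 = 0.4167
  2: recall = 2/7 = 0.2857
  3: recall = 3/8 = 0.3750
  4: recall = 9/14 = 0.6429
Mean = (0.9412 + 0.4167 + 0.2857 + 0.3750 + 0.6429) / 5 = 0.532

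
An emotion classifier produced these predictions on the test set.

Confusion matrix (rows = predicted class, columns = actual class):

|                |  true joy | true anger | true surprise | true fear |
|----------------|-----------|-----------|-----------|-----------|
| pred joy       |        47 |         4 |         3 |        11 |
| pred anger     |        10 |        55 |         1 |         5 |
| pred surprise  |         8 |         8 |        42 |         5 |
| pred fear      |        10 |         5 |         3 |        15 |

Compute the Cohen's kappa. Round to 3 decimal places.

Observed agreement pₒ = trace/N = 159/232 = 0.6853
Expected agreement pₑ = Σ (rowᵢ·colᵢ)/N² = (75·65 + 72·71 + 49·63 + 36·33)/232² = 0.2650
κ = (pₒ − pₑ)/(1 − pₑ) = (0.6853 − 0.2650)/(1 − 0.2650) = 0.572

0.572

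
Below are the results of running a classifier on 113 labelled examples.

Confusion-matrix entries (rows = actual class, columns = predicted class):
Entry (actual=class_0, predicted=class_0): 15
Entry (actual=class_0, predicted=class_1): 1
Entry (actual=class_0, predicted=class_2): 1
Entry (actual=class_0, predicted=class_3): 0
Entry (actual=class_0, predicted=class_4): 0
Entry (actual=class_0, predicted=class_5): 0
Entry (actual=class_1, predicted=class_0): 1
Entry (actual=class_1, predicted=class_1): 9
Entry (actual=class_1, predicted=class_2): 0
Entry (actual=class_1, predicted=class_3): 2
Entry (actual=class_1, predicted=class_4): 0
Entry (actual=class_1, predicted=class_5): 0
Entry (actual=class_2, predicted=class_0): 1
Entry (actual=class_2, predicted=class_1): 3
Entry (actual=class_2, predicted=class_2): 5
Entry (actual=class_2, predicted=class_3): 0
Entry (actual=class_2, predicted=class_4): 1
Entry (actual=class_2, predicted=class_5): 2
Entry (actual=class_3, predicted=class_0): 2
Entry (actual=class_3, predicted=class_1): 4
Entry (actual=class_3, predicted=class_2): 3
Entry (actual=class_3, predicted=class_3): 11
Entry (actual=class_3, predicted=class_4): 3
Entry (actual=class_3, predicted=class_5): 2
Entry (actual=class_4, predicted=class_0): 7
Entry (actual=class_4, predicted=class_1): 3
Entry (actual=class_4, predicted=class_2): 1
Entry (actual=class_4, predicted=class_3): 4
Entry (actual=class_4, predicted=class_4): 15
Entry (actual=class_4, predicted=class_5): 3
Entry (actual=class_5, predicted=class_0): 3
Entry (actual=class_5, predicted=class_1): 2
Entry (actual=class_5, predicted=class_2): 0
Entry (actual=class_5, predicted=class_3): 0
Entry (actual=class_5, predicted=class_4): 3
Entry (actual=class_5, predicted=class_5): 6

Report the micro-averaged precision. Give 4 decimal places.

Micro-averaging pools counts across classes: ΣTP=61, ΣFP=52, ΣFN=52.
Micro-precision = TP/(TP+FP) on pooled counts = 0.5398 (equals overall accuracy in single-label multiclass).

0.5398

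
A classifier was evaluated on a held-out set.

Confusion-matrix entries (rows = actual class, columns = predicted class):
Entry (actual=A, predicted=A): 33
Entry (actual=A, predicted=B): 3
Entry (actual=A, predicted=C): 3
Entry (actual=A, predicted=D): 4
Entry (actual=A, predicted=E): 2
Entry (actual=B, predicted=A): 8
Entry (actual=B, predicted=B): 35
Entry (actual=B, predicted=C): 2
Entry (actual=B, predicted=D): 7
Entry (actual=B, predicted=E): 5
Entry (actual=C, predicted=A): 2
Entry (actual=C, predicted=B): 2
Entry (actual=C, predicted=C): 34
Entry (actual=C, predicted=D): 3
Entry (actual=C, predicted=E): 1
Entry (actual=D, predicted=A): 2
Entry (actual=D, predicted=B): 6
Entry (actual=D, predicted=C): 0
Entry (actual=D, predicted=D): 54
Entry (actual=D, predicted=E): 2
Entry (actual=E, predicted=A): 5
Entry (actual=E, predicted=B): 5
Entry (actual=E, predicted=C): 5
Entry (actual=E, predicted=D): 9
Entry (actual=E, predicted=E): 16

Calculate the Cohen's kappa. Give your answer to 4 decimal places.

0.6116

Observed agreement pₒ = trace/N = 172/248 = 0.69355
Expected agreement pₑ = Σ (rowᵢ·colᵢ)/N² = (45·50 + 57·51 + 42·44 + 64·77 + 40·26)/248² = 0.21093
κ = (pₒ − pₑ)/(1 − pₑ) = (0.69355 − 0.21093)/(1 − 0.21093) = 0.6116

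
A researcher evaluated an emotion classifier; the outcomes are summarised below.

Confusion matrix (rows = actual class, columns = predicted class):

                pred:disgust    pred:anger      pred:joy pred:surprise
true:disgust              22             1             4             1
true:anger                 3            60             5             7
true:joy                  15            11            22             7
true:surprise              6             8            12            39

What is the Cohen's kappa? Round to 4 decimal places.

Observed agreement pₒ = trace/N = 143/223 = 0.64126
Expected agreement pₑ = Σ (rowᵢ·colᵢ)/N² = (28·46 + 75·80 + 55·43 + 65·54)/223² = 0.26469
κ = (pₒ − pₑ)/(1 − pₑ) = (0.64126 − 0.26469)/(1 − 0.26469) = 0.5121

0.5121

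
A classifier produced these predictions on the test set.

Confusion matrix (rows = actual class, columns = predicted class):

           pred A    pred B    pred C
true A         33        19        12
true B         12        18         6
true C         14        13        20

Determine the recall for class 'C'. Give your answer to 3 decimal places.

0.426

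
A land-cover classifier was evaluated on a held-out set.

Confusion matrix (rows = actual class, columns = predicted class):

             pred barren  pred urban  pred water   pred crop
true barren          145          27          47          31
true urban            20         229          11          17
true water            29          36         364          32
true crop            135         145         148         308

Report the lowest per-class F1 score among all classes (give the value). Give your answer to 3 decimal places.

Per-class F1 score (2·TP/(2·TP+FP+FN)):
  barren: TP=145, FP=20+29+135=184, FN=27+47+31=105 → 290/579 = 0.5009
  urban: TP=229, FP=27+36+145=208, FN=20+11+17=48 → 458/714 = 0.6415
  water: TP=364, FP=47+11+148=206, FN=29+36+32=97 → 728/1031 = 0.7061
  crop: TP=308, FP=31+17+32=80, FN=135+145+148=428 → 616/1124 = 0.5480
Lowest is class 'barren' with F1 score = 0.501.

0.501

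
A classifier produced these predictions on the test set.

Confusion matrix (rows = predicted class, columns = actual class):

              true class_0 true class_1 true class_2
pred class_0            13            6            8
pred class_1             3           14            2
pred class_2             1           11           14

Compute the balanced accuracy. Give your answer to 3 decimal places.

0.600

Balanced accuracy = mean of per-class recall.
  class_0: recall = 13/17 = 0.7647
  class_1: recall = 14/31 = 0.4516
  class_2: recall = 14/24 = 0.5833
Mean = (0.7647 + 0.4516 + 0.5833) / 3 = 0.600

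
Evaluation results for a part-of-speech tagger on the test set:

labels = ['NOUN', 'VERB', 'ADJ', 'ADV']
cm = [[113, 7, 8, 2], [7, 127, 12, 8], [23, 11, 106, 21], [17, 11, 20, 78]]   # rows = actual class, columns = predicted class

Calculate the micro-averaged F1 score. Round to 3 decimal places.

Micro-averaging pools counts across classes: ΣTP=424, ΣFP=147, ΣFN=147.
Micro-F1 score = 2·TP/(2·TP+FP+FN) on pooled counts = 0.743 (equals overall accuracy in single-label multiclass).

0.743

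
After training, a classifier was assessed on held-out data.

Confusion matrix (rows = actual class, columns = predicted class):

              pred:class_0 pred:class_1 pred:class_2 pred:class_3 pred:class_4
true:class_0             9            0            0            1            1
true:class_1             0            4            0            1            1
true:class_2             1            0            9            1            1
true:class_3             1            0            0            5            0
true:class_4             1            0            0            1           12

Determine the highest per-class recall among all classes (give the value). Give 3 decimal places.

0.857

Per-class recall (TP/(TP+FN)):
  class_0: TP=9, FN=0+0+1+1=2 → 9/11 = 0.8182
  class_1: TP=4, FN=0+0+1+1=2 → 4/6 = 0.6667
  class_2: TP=9, FN=1+0+1+1=3 → 9/12 = 0.7500
  class_3: TP=5, FN=1+0+0+0=1 → 5/6 = 0.8333
  class_4: TP=12, FN=1+0+0+1=2 → 12/14 = 0.8571
Highest is class 'class_4' with recall = 0.857.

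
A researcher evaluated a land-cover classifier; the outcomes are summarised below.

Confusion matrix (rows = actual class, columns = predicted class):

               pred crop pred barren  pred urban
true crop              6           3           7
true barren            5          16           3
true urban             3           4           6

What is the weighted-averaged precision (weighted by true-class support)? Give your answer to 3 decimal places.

Per-class precision (TP/(TP+FP)):
  crop: TP=6, FP=5+3=8 → 6/14 = 0.4286
  barren: TP=16, FP=3+4=7 → 16/23 = 0.6957
  urban: TP=6, FP=7+3=10 → 6/16 = 0.3750
Weighted-precision = Σ (supportᵢ/N)·precisionᵢ with N=53: (16/53)·0.4286 + (24/53)·0.6957 + (13/53)·0.3750 = 0.536

0.536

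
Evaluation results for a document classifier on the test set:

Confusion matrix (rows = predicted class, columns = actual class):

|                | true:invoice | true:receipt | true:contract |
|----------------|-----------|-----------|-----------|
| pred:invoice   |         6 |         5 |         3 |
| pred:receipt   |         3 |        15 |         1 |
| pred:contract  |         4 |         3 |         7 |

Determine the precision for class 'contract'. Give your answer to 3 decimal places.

precision = TP/(TP+FP).
contract: TP=7, FP=4+3=7 → 7/14 = 0.5000

0.500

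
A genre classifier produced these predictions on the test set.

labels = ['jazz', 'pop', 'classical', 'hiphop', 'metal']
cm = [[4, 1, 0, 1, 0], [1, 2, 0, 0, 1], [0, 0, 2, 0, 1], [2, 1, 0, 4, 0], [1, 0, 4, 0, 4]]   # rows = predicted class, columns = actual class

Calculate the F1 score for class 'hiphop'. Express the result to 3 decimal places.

Treat 'hiphop' as positive and all other classes as negative.
F1 score = 2·TP/(2·TP+FP+FN).
hiphop: TP=4, FP=2+1+0+0=3, FN=1+0+0+0=1 → 8/12 = 0.6667

0.667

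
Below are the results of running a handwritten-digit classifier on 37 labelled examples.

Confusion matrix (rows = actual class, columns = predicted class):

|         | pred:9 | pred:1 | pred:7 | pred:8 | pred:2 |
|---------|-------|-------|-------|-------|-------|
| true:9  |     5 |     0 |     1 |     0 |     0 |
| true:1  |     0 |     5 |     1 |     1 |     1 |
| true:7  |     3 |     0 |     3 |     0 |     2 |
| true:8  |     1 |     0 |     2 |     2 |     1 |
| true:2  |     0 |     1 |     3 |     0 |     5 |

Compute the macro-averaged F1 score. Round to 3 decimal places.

Per-class F1 score (2·TP/(2·TP+FP+FN)):
  9: TP=5, FP=0+3+1+0=4, FN=0+1+0+0=1 → 10/15 = 0.6667
  1: TP=5, FP=0+0+0+1=1, FN=0+1+1+1=3 → 10/14 = 0.7143
  7: TP=3, FP=1+1+2+3=7, FN=3+0+0+2=5 → 6/18 = 0.3333
  8: TP=2, FP=0+1+0+0=1, FN=1+0+2+1=4 → 4/9 = 0.4444
  2: TP=5, FP=0+1+2+1=4, FN=0+1+3+0=4 → 10/18 = 0.5556
Macro-F1 score = mean = (0.6667 + 0.7143 + 0.3333 + 0.4444 + 0.5556) / 5 = 0.543

0.543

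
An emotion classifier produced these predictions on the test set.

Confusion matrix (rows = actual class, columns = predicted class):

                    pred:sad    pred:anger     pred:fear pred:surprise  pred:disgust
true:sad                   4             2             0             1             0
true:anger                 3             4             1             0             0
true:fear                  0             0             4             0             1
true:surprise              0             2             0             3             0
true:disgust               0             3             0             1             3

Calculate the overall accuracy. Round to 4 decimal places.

0.5625

Accuracy = trace / total = (4+4+4+3+3=18) / 32 = 18/32 = 0.5625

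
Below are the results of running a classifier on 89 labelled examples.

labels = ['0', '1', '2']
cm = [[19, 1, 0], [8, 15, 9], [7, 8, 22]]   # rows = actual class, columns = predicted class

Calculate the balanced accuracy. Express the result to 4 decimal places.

Balanced accuracy = mean of per-class recall.
  0: recall = 19/20 = 0.95000
  1: recall = 15/32 = 0.46875
  2: recall = 22/37 = 0.59459
Mean = (0.95000 + 0.46875 + 0.59459) / 3 = 0.6711

0.6711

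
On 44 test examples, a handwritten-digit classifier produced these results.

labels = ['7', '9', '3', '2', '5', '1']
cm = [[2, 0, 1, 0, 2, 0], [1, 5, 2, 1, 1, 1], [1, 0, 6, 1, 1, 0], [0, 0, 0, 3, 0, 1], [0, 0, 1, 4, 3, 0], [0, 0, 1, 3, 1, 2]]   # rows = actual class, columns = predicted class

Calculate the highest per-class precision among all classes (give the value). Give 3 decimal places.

1.000

Per-class precision (TP/(TP+FP)):
  7: TP=2, FP=1+1+0+0+0=2 → 2/4 = 0.5000
  9: TP=5, FP=0+0+0+0+0=0 → 5/5 = 1.0000
  3: TP=6, FP=1+2+0+1+1=5 → 6/11 = 0.5455
  2: TP=3, FP=0+1+1+4+3=9 → 3/12 = 0.2500
  5: TP=3, FP=2+1+1+0+1=5 → 3/8 = 0.3750
  1: TP=2, FP=0+1+0+1+0=2 → 2/4 = 0.5000
Highest is class '9' with precision = 1.000.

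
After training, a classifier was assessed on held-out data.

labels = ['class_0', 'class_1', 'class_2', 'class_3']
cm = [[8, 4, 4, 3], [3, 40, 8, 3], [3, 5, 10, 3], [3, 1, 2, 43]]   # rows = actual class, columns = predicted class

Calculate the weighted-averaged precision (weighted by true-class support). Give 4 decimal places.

0.7092

Per-class precision (TP/(TP+FP)):
  class_0: TP=8, FP=3+3+3=9 → 8/17 = 0.47059
  class_1: TP=40, FP=4+5+1=10 → 40/50 = 0.80000
  class_2: TP=10, FP=4+8+2=14 → 10/24 = 0.41667
  class_3: TP=43, FP=3+3+3=9 → 43/52 = 0.82692
Weighted-precision = Σ (supportᵢ/N)·precisionᵢ with N=143: (19/143)·0.47059 + (54/143)·0.80000 + (21/143)·0.41667 + (49/143)·0.82692 = 0.7092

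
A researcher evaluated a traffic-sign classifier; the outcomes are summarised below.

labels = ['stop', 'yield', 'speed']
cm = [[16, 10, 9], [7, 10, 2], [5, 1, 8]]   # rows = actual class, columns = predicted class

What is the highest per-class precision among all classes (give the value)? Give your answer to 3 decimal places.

0.571

Per-class precision (TP/(TP+FP)):
  stop: TP=16, FP=7+5=12 → 16/28 = 0.5714
  yield: TP=10, FP=10+1=11 → 10/21 = 0.4762
  speed: TP=8, FP=9+2=11 → 8/19 = 0.4211
Highest is class 'stop' with precision = 0.571.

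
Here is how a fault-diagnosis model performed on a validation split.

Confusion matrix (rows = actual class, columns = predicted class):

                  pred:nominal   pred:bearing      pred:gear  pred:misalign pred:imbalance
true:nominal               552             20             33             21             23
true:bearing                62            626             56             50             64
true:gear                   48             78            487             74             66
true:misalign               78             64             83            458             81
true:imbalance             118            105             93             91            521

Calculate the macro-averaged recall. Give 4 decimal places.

Per-class recall (TP/(TP+FN)):
  nominal: TP=552, FN=20+33+21+23=97 → 552/649 = 0.85054
  bearing: TP=626, FN=62+56+50+64=232 → 626/858 = 0.72960
  gear: TP=487, FN=48+78+74+66=266 → 487/753 = 0.64675
  misalign: TP=458, FN=78+64+83+81=306 → 458/764 = 0.59948
  imbalance: TP=521, FN=118+105+93+91=407 → 521/928 = 0.56142
Macro-recall = mean = (0.85054 + 0.72960 + 0.64675 + 0.59948 + 0.56142) / 5 = 0.6776

0.6776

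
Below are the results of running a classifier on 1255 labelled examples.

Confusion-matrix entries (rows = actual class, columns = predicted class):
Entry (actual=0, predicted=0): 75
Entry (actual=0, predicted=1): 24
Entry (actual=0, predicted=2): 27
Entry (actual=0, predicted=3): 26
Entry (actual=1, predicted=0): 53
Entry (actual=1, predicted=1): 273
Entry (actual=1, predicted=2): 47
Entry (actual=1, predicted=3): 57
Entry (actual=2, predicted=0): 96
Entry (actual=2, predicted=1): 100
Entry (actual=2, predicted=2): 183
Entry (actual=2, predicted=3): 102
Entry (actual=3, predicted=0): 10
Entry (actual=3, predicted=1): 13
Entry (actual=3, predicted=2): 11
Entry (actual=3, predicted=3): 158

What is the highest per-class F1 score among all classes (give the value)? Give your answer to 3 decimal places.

0.650

Per-class F1 score (2·TP/(2·TP+FP+FN)):
  0: TP=75, FP=53+96+10=159, FN=24+27+26=77 → 150/386 = 0.3886
  1: TP=273, FP=24+100+13=137, FN=53+47+57=157 → 546/840 = 0.6500
  2: TP=183, FP=27+47+11=85, FN=96+100+102=298 → 366/749 = 0.4887
  3: TP=158, FP=26+57+102=185, FN=10+13+11=34 → 316/535 = 0.5907
Highest is class '1' with F1 score = 0.650.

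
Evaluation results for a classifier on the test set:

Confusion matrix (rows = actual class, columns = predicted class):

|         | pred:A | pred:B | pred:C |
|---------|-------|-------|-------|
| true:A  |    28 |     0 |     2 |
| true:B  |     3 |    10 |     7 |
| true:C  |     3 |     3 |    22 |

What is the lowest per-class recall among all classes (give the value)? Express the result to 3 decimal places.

0.500

Per-class recall (TP/(TP+FN)):
  A: TP=28, FN=0+2=2 → 28/30 = 0.9333
  B: TP=10, FN=3+7=10 → 10/20 = 0.5000
  C: TP=22, FN=3+3=6 → 22/28 = 0.7857
Lowest is class 'B' with recall = 0.500.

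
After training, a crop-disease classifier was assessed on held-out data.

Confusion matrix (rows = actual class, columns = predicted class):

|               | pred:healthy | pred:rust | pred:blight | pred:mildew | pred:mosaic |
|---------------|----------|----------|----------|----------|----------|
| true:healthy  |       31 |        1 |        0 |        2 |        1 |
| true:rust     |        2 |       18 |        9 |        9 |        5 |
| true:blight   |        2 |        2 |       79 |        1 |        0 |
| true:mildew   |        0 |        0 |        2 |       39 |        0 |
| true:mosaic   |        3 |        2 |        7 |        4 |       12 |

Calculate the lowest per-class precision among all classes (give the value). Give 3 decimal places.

0.667

Per-class precision (TP/(TP+FP)):
  healthy: TP=31, FP=2+2+0+3=7 → 31/38 = 0.8158
  rust: TP=18, FP=1+2+0+2=5 → 18/23 = 0.7826
  blight: TP=79, FP=0+9+2+7=18 → 79/97 = 0.8144
  mildew: TP=39, FP=2+9+1+4=16 → 39/55 = 0.7091
  mosaic: TP=12, FP=1+5+0+0=6 → 12/18 = 0.6667
Lowest is class 'mosaic' with precision = 0.667.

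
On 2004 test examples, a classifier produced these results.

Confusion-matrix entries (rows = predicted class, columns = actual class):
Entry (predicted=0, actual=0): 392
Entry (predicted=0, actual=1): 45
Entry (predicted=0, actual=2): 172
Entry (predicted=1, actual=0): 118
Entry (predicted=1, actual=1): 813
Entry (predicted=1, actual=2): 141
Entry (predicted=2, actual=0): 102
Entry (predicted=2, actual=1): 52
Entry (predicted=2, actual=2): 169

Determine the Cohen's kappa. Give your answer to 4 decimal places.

Observed agreement pₒ = trace/N = 1374/2004 = 0.68563
Expected agreement pₑ = Σ (rowᵢ·colᵢ)/N² = (612·609 + 910·1072 + 482·323)/2004² = 0.37448
κ = (pₒ − pₑ)/(1 − pₑ) = (0.68563 − 0.37448)/(1 − 0.37448) = 0.4974

0.4974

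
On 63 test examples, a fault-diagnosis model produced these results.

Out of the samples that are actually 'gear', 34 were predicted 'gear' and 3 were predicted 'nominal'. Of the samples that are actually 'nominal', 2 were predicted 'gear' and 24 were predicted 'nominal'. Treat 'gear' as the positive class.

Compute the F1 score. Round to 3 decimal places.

0.932

Precision = TP/(TP+FP) = 34/36 = 0.9444
Recall = TP/(TP+FN) = 34/37 = 0.9189
F1 = 2·TP/(2·TP+FP+FN) = 68/73 = 0.932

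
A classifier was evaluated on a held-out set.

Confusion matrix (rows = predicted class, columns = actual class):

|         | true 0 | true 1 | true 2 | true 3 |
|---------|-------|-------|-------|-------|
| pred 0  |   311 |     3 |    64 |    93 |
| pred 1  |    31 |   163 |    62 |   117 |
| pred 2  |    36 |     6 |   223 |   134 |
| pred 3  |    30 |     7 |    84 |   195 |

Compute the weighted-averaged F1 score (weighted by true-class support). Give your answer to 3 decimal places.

0.560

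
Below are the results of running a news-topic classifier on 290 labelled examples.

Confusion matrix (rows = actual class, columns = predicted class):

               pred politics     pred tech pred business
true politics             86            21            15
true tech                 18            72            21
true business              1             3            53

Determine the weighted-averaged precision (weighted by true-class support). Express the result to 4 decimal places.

0.7487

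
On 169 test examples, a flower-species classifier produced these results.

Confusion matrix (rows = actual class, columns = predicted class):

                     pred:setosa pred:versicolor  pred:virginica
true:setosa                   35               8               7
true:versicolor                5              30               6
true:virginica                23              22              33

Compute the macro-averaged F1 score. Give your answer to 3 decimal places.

Per-class F1 score (2·TP/(2·TP+FP+FN)):
  setosa: TP=35, FP=5+23=28, FN=8+7=15 → 70/113 = 0.6195
  versicolor: TP=30, FP=8+22=30, FN=5+6=11 → 60/101 = 0.5941
  virginica: TP=33, FP=7+6=13, FN=23+22=45 → 66/124 = 0.5323
Macro-F1 score = mean = (0.6195 + 0.5941 + 0.5323) / 3 = 0.582

0.582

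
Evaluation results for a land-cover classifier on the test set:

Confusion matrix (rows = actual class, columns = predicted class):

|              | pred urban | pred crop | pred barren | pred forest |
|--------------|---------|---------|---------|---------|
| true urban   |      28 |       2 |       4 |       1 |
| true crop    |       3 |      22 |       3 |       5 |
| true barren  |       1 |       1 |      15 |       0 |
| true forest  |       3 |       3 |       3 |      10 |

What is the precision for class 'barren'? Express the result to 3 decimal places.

0.600

Take TP from the diagonal, FP from the rest of the 'barren' prediction marginal, FN from the rest of the 'barren' actual marginal.
precision = TP/(TP+FP).
barren: TP=15, FP=4+3+3=10 → 15/25 = 0.6000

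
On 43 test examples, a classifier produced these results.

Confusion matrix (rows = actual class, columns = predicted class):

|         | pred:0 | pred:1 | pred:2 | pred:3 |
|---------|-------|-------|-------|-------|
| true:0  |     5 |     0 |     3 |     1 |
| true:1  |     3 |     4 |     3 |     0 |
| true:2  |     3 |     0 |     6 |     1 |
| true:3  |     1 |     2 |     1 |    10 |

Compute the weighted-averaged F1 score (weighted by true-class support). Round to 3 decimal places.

Per-class F1 score (2·TP/(2·TP+FP+FN)):
  0: TP=5, FP=3+3+1=7, FN=0+3+1=4 → 10/21 = 0.4762
  1: TP=4, FP=0+0+2=2, FN=3+3+0=6 → 8/16 = 0.5000
  2: TP=6, FP=3+3+1=7, FN=3+0+1=4 → 12/23 = 0.5217
  3: TP=10, FP=1+0+1=2, FN=1+2+1=4 → 20/26 = 0.7692
Weighted-F1 score = Σ (supportᵢ/N)·F1 scoreᵢ with N=43: (9/43)·0.4762 + (10/43)·0.5000 + (10/43)·0.5217 + (14/43)·0.7692 = 0.588

0.588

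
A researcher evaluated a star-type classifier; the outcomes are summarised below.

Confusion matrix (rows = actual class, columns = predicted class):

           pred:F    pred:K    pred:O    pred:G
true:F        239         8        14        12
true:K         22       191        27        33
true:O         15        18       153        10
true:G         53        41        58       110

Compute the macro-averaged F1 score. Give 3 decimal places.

0.678

Per-class F1 score (2·TP/(2·TP+FP+FN)):
  F: TP=239, FP=22+15+53=90, FN=8+14+12=34 → 478/602 = 0.7940
  K: TP=191, FP=8+18+41=67, FN=22+27+33=82 → 382/531 = 0.7194
  O: TP=153, FP=14+27+58=99, FN=15+18+10=43 → 306/448 = 0.6830
  G: TP=110, FP=12+33+10=55, FN=53+41+58=152 → 220/427 = 0.5152
Macro-F1 score = mean = (0.7940 + 0.7194 + 0.6830 + 0.5152) / 4 = 0.678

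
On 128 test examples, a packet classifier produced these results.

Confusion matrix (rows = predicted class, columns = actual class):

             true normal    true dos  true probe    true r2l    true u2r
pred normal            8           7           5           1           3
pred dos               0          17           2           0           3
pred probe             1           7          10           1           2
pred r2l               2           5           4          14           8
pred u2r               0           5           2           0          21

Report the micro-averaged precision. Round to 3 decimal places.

Micro-averaging pools counts across classes: ΣTP=70, ΣFP=58, ΣFN=58.
Micro-precision = TP/(TP+FP) on pooled counts = 0.547 (equals overall accuracy in single-label multiclass).

0.547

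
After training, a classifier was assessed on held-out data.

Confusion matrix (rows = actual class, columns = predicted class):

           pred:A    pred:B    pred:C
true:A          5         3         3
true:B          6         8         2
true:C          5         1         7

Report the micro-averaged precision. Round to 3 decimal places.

Micro-averaging pools counts across classes: ΣTP=20, ΣFP=20, ΣFN=20.
Micro-precision = TP/(TP+FP) on pooled counts = 0.500 (equals overall accuracy in single-label multiclass).

0.500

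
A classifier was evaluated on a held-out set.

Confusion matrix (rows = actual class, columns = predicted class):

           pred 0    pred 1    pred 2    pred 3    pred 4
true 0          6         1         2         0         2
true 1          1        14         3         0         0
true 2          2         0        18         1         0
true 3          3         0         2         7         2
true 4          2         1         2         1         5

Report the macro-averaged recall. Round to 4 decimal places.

0.6270

Per-class recall (TP/(TP+FN)):
  0: TP=6, FN=1+2+0+2=5 → 6/11 = 0.54545
  1: TP=14, FN=1+3+0+0=4 → 14/18 = 0.77778
  2: TP=18, FN=2+0+1+0=3 → 18/21 = 0.85714
  3: TP=7, FN=3+0+2+2=7 → 7/14 = 0.50000
  4: TP=5, FN=2+1+2+1=6 → 5/11 = 0.45455
Macro-recall = mean = (0.54545 + 0.77778 + 0.85714 + 0.50000 + 0.45455) / 5 = 0.6270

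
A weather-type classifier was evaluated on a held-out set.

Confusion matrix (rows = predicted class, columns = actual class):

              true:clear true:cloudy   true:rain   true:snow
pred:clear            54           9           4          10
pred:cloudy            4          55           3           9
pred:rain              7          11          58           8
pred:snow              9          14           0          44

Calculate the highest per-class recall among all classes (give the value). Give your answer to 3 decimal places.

Per-class recall (TP/(TP+FN)):
  clear: TP=54, FN=4+7+9=20 → 54/74 = 0.7297
  cloudy: TP=55, FN=9+11+14=34 → 55/89 = 0.6180
  rain: TP=58, FN=4+3+0=7 → 58/65 = 0.8923
  snow: TP=44, FN=10+9+8=27 → 44/71 = 0.6197
Highest is class 'rain' with recall = 0.892.

0.892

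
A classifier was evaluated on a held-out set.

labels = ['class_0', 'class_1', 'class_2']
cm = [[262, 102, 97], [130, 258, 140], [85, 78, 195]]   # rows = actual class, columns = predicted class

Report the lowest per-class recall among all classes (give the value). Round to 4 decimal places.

0.4886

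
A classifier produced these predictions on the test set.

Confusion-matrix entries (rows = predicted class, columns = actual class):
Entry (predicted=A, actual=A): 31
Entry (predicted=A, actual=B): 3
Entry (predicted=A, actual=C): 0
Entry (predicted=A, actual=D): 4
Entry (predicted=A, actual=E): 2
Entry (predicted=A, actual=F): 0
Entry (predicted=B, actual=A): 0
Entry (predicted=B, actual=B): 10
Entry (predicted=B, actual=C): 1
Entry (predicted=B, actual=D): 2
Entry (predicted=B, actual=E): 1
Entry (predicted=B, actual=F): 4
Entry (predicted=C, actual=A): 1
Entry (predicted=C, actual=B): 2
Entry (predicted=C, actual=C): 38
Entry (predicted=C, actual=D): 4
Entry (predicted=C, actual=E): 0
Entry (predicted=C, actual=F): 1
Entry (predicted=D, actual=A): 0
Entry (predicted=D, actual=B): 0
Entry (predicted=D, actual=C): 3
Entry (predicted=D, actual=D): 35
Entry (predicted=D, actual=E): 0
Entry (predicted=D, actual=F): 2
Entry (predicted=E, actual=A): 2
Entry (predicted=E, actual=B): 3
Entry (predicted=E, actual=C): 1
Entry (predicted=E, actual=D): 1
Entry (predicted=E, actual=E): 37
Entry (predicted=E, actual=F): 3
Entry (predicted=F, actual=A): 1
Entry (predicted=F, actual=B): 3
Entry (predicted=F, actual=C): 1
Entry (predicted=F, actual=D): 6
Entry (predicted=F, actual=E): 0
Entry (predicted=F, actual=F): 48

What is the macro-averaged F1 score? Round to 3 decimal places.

Per-class F1 score (2·TP/(2·TP+FP+FN)):
  A: TP=31, FP=3+0+4+2+0=9, FN=0+1+0+2+1=4 → 62/75 = 0.8267
  B: TP=10, FP=0+1+2+1+4=8, FN=3+2+0+3+3=11 → 20/39 = 0.5128
  C: TP=38, FP=1+2+4+0+1=8, FN=0+1+3+1+1=6 → 76/90 = 0.8444
  D: TP=35, FP=0+0+3+0+2=5, FN=4+2+4+1+6=17 → 70/92 = 0.7609
  E: TP=37, FP=2+3+1+1+3=10, FN=2+1+0+0+0=3 → 74/87 = 0.8506
  F: TP=48, FP=1+3+1+6+0=11, FN=0+4+1+2+3=10 → 96/117 = 0.8205
Macro-F1 score = mean = (0.8267 + 0.5128 + 0.8444 + 0.7609 + 0.8506 + 0.8205) / 6 = 0.769

0.769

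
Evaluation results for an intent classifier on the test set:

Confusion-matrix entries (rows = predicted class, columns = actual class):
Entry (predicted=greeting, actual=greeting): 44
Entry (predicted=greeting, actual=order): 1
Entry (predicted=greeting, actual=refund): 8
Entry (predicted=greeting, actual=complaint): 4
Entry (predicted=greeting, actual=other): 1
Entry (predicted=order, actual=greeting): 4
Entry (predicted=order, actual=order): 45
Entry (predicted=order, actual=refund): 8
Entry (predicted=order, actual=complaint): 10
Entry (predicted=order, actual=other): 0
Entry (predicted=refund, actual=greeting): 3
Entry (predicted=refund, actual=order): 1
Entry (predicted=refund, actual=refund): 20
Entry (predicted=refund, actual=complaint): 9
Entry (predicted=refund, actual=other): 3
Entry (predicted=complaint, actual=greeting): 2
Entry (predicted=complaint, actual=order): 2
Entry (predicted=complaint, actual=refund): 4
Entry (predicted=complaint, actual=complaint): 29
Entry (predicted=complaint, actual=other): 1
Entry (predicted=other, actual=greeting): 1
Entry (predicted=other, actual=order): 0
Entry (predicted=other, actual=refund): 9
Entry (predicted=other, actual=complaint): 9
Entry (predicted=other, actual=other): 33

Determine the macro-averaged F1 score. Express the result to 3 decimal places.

Per-class F1 score (2·TP/(2·TP+FP+FN)):
  greeting: TP=44, FP=1+8+4+1=14, FN=4+3+2+1=10 → 88/112 = 0.7857
  order: TP=45, FP=4+8+10+0=22, FN=1+1+2+0=4 → 90/116 = 0.7759
  refund: TP=20, FP=3+1+9+3=16, FN=8+8+4+9=29 → 40/85 = 0.4706
  complaint: TP=29, FP=2+2+4+1=9, FN=4+10+9+9=32 → 58/99 = 0.5859
  other: TP=33, FP=1+0+9+9=19, FN=1+0+3+1=5 → 66/90 = 0.7333
Macro-F1 score = mean = (0.7857 + 0.7759 + 0.4706 + 0.5859 + 0.7333) / 5 = 0.670

0.670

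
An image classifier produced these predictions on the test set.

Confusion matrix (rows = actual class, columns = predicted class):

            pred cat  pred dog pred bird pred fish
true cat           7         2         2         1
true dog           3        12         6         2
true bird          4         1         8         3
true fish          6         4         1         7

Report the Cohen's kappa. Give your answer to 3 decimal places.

Observed agreement pₒ = trace/N = 34/69 = 0.4928
Expected agreement pₑ = Σ (rowᵢ·colᵢ)/N² = (12·20 + 23·19 + 16·17 + 18·13)/69² = 0.2485
κ = (pₒ − pₑ)/(1 − pₑ) = (0.4928 − 0.2485)/(1 − 0.2485) = 0.325

0.325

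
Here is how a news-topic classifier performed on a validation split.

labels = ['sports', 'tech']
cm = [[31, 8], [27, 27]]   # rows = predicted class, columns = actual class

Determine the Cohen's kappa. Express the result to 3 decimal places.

0.276

Observed agreement pₒ = trace/N = 58/93 = 0.6237
Expected agreement pₑ = Σ (rowᵢ·colᵢ)/N² = (58·39 + 35·54)/93² = 0.4801
κ = (pₒ − pₑ)/(1 − pₑ) = (0.6237 − 0.4801)/(1 − 0.4801) = 0.276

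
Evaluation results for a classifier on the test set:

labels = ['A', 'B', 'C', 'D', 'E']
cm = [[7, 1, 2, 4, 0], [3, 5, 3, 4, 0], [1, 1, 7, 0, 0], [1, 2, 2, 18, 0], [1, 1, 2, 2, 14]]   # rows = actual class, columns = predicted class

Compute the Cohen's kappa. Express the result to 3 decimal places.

0.529

Observed agreement pₒ = trace/N = 51/81 = 0.6296
Expected agreement pₑ = Σ (rowᵢ·colᵢ)/N² = (14·13 + 15·10 + 9·16 + 23·28 + 20·14)/81² = 0.2134
κ = (pₒ − pₑ)/(1 − pₑ) = (0.6296 − 0.2134)/(1 − 0.2134) = 0.529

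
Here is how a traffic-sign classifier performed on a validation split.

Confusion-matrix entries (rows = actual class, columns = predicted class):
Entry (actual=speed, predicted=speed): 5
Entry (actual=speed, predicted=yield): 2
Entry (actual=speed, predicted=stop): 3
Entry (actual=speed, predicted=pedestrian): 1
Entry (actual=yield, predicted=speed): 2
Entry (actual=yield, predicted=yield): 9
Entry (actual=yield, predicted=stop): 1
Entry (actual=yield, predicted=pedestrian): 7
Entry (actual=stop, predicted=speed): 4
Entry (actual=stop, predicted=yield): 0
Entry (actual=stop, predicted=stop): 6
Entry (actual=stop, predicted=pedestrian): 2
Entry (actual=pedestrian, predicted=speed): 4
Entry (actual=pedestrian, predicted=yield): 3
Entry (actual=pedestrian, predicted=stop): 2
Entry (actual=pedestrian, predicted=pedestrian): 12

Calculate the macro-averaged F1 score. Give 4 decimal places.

0.4971

Per-class F1 score (2·TP/(2·TP+FP+FN)):
  speed: TP=5, FP=2+4+4=10, FN=2+3+1=6 → 10/26 = 0.38462
  yield: TP=9, FP=2+0+3=5, FN=2+1+7=10 → 18/33 = 0.54545
  stop: TP=6, FP=3+1+2=6, FN=4+0+2=6 → 12/24 = 0.50000
  pedestrian: TP=12, FP=1+7+2=10, FN=4+3+2=9 → 24/43 = 0.55814
Macro-F1 score = mean = (0.38462 + 0.54545 + 0.50000 + 0.55814) / 4 = 0.4971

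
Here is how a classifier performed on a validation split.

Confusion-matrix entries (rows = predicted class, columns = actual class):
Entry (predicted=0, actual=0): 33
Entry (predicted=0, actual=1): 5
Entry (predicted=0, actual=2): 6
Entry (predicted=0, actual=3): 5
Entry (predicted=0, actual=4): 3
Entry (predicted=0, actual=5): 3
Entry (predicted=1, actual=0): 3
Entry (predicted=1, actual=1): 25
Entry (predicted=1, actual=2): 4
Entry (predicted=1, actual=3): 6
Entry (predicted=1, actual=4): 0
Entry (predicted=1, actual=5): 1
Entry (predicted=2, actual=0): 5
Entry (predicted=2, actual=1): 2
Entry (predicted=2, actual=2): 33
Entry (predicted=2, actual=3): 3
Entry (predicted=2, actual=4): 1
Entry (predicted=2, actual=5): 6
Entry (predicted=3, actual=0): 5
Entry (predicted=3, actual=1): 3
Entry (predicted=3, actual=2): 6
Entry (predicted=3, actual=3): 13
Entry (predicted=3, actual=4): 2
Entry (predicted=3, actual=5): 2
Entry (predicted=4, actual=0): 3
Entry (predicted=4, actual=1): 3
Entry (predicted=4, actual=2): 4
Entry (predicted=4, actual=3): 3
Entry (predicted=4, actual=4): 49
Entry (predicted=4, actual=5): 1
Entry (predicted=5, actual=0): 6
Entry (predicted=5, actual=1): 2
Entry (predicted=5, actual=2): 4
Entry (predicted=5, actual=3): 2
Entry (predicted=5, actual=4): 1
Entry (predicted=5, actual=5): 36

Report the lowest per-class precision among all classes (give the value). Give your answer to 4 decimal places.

0.4194

Per-class precision (TP/(TP+FP)):
  0: TP=33, FP=5+6+5+3+3=22 → 33/55 = 0.60000
  1: TP=25, FP=3+4+6+0+1=14 → 25/39 = 0.64103
  2: TP=33, FP=5+2+3+1+6=17 → 33/50 = 0.66000
  3: TP=13, FP=5+3+6+2+2=18 → 13/31 = 0.41935
  4: TP=49, FP=3+3+4+3+1=14 → 49/63 = 0.77778
  5: TP=36, FP=6+2+4+2+1=15 → 36/51 = 0.70588
Lowest is class '3' with precision = 0.4194.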